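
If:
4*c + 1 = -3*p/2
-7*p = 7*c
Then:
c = -2/5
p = 2/5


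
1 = 1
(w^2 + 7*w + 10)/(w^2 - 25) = (w + 2)/(w - 5)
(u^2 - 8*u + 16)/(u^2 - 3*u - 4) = (u - 4)/(u + 1)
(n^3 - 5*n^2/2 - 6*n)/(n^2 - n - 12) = n*(2*n + 3)/(2*(n + 3))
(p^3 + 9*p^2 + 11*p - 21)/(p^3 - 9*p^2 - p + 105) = (p^2 + 6*p - 7)/(p^2 - 12*p + 35)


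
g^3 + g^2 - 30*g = g*(g - 5)*(g + 6)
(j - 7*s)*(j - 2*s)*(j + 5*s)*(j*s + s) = j^4*s - 4*j^3*s^2 + j^3*s - 31*j^2*s^3 - 4*j^2*s^2 + 70*j*s^4 - 31*j*s^3 + 70*s^4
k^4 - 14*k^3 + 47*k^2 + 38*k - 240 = (k - 8)*(k - 5)*(k - 3)*(k + 2)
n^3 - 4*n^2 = n^2*(n - 4)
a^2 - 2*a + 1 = (a - 1)^2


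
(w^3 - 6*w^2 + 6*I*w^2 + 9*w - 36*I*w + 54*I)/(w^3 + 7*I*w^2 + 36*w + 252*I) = (w^2 - 6*w + 9)/(w^2 + I*w + 42)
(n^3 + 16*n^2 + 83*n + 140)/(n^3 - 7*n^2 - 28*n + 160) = (n^2 + 11*n + 28)/(n^2 - 12*n + 32)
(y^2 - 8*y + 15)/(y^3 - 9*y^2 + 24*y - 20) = (y - 3)/(y^2 - 4*y + 4)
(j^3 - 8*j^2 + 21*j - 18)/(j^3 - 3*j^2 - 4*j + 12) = (j - 3)/(j + 2)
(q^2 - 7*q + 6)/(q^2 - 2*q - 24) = (q - 1)/(q + 4)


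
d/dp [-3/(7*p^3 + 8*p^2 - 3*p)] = 3*(21*p^2 + 16*p - 3)/(p^2*(7*p^2 + 8*p - 3)^2)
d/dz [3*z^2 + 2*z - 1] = 6*z + 2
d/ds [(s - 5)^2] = 2*s - 10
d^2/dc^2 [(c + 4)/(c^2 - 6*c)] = 2*(c*(2 - 3*c)*(c - 6) + 4*(c - 3)^2*(c + 4))/(c^3*(c - 6)^3)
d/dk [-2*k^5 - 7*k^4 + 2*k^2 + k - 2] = -10*k^4 - 28*k^3 + 4*k + 1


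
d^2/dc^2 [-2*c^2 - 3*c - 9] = -4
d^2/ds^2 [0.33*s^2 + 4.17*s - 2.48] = 0.660000000000000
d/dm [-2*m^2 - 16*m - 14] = -4*m - 16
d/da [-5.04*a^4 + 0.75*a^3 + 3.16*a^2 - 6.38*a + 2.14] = -20.16*a^3 + 2.25*a^2 + 6.32*a - 6.38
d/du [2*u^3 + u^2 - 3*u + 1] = 6*u^2 + 2*u - 3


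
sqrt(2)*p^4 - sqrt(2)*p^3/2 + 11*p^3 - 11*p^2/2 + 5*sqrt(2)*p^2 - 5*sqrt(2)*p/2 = p*(p - 1/2)*(p + 5*sqrt(2))*(sqrt(2)*p + 1)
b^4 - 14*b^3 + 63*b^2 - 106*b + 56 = (b - 7)*(b - 4)*(b - 2)*(b - 1)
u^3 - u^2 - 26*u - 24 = (u - 6)*(u + 1)*(u + 4)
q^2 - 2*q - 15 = (q - 5)*(q + 3)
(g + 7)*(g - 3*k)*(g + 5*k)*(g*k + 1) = g^4*k + 2*g^3*k^2 + 7*g^3*k + g^3 - 15*g^2*k^3 + 14*g^2*k^2 + 2*g^2*k + 7*g^2 - 105*g*k^3 - 15*g*k^2 + 14*g*k - 105*k^2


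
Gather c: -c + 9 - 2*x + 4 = -c - 2*x + 13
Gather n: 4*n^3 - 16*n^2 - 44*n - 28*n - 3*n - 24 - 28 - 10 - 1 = 4*n^3 - 16*n^2 - 75*n - 63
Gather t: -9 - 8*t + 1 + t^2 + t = t^2 - 7*t - 8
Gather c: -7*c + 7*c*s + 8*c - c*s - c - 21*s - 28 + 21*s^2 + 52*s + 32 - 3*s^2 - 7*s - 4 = 6*c*s + 18*s^2 + 24*s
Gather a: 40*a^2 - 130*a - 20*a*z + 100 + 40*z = 40*a^2 + a*(-20*z - 130) + 40*z + 100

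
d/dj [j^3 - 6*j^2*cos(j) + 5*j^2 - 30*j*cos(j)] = 6*j^2*sin(j) + 3*j^2 + 30*j*sin(j) - 12*j*cos(j) + 10*j - 30*cos(j)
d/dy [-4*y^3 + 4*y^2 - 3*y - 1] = -12*y^2 + 8*y - 3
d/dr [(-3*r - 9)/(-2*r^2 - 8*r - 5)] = 3*(2*r^2 + 8*r - 4*(r + 2)*(r + 3) + 5)/(2*r^2 + 8*r + 5)^2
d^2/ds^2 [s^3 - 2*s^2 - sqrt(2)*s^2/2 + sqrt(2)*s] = 6*s - 4 - sqrt(2)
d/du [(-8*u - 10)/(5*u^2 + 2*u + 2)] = 4*(10*u^2 + 25*u + 1)/(25*u^4 + 20*u^3 + 24*u^2 + 8*u + 4)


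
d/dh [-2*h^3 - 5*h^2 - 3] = 2*h*(-3*h - 5)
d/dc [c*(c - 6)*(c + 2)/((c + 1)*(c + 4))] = (c^4 + 10*c^3 + 4*c^2 - 32*c - 48)/(c^4 + 10*c^3 + 33*c^2 + 40*c + 16)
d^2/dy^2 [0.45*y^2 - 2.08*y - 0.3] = 0.900000000000000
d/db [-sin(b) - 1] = -cos(b)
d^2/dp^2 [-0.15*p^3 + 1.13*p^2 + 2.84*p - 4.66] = 2.26 - 0.9*p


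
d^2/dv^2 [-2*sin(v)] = 2*sin(v)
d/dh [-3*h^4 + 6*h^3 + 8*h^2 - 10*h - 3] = -12*h^3 + 18*h^2 + 16*h - 10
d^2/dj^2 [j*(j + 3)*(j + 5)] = 6*j + 16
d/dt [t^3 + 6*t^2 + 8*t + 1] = 3*t^2 + 12*t + 8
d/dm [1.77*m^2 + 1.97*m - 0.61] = 3.54*m + 1.97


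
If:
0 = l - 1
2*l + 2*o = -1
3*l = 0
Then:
No Solution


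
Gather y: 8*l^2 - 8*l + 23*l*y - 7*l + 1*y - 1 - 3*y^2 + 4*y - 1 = 8*l^2 - 15*l - 3*y^2 + y*(23*l + 5) - 2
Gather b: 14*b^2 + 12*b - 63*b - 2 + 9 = 14*b^2 - 51*b + 7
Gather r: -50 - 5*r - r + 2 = -6*r - 48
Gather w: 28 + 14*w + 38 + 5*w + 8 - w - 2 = 18*w + 72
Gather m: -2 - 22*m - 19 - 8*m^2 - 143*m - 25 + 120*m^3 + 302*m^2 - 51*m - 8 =120*m^3 + 294*m^2 - 216*m - 54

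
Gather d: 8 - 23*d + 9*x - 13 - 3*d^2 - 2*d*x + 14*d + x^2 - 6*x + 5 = -3*d^2 + d*(-2*x - 9) + x^2 + 3*x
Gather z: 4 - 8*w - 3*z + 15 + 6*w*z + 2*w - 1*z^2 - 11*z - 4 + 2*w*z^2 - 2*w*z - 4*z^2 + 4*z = -6*w + z^2*(2*w - 5) + z*(4*w - 10) + 15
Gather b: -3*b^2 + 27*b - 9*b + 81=-3*b^2 + 18*b + 81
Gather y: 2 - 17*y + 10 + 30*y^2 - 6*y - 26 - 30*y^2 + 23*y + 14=0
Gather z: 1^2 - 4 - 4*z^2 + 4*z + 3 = -4*z^2 + 4*z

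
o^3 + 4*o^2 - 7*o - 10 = (o - 2)*(o + 1)*(o + 5)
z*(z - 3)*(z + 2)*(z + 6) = z^4 + 5*z^3 - 12*z^2 - 36*z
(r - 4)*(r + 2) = r^2 - 2*r - 8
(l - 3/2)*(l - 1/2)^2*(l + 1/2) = l^4 - 2*l^3 + l^2/2 + l/2 - 3/16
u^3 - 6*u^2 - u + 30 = (u - 5)*(u - 3)*(u + 2)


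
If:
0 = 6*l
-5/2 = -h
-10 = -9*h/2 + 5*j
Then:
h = 5/2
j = 1/4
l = 0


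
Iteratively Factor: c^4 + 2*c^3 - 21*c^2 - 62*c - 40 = (c - 5)*(c^3 + 7*c^2 + 14*c + 8) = (c - 5)*(c + 2)*(c^2 + 5*c + 4) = (c - 5)*(c + 1)*(c + 2)*(c + 4)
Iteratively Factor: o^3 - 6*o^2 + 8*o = (o)*(o^2 - 6*o + 8) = o*(o - 4)*(o - 2)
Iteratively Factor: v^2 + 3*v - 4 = (v - 1)*(v + 4)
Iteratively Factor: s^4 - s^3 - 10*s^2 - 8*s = (s + 2)*(s^3 - 3*s^2 - 4*s) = s*(s + 2)*(s^2 - 3*s - 4) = s*(s + 1)*(s + 2)*(s - 4)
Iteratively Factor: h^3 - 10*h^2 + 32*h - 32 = (h - 2)*(h^2 - 8*h + 16) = (h - 4)*(h - 2)*(h - 4)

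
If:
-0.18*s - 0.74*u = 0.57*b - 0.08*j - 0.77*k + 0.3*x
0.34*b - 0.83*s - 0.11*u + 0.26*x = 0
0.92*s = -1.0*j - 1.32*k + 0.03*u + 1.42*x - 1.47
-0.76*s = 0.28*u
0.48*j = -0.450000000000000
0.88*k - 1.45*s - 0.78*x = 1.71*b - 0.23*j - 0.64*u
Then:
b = -0.30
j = -0.94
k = 0.02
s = 0.00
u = -0.01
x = 0.40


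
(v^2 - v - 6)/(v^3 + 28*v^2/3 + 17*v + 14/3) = 3*(v - 3)/(3*v^2 + 22*v + 7)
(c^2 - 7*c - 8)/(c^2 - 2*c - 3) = (c - 8)/(c - 3)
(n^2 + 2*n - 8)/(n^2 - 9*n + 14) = (n + 4)/(n - 7)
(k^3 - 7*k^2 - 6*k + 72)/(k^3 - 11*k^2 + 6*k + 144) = (k - 4)/(k - 8)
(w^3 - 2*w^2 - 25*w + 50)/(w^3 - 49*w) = (w^3 - 2*w^2 - 25*w + 50)/(w*(w^2 - 49))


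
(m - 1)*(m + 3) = m^2 + 2*m - 3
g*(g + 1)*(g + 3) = g^3 + 4*g^2 + 3*g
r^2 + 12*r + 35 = (r + 5)*(r + 7)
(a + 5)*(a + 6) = a^2 + 11*a + 30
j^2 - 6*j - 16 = (j - 8)*(j + 2)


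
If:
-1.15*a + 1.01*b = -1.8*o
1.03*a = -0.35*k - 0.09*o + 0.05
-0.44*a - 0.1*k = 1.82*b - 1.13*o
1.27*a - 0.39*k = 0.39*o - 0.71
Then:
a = -0.29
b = -0.07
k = 1.03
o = -0.14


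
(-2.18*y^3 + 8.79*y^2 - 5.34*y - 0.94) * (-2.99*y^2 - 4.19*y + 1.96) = 6.5182*y^5 - 17.1479*y^4 - 25.1363*y^3 + 42.4136*y^2 - 6.5278*y - 1.8424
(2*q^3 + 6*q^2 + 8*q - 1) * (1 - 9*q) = -18*q^4 - 52*q^3 - 66*q^2 + 17*q - 1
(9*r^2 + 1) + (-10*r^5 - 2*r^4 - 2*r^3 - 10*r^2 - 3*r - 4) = -10*r^5 - 2*r^4 - 2*r^3 - r^2 - 3*r - 3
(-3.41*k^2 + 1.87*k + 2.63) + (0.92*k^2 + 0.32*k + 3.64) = -2.49*k^2 + 2.19*k + 6.27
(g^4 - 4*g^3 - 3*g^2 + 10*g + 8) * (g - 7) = g^5 - 11*g^4 + 25*g^3 + 31*g^2 - 62*g - 56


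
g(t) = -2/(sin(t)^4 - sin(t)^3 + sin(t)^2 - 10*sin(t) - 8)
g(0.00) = 0.25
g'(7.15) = -0.05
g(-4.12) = 0.13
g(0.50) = 0.16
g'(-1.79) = 0.39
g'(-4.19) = 0.03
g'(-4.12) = 0.04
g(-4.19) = 0.12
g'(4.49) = 0.40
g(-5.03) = 0.12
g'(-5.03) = -0.02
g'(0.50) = -0.10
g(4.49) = -0.44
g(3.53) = 0.50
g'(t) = -2*(-4*sin(t)^3*cos(t) + 3*sin(t)^2*cos(t) - 2*sin(t)*cos(t) + 10*cos(t))/(sin(t)^4 - sin(t)^3 + sin(t)^2 - 10*sin(t) - 8)^2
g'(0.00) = -0.31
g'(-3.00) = 0.48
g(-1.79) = -0.44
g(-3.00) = 0.30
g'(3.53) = 1.32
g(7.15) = 0.13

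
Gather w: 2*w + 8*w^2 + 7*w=8*w^2 + 9*w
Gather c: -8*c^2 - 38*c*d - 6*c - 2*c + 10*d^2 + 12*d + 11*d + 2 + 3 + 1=-8*c^2 + c*(-38*d - 8) + 10*d^2 + 23*d + 6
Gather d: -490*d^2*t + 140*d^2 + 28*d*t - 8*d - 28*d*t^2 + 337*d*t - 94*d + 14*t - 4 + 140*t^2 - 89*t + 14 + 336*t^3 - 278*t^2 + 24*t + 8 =d^2*(140 - 490*t) + d*(-28*t^2 + 365*t - 102) + 336*t^3 - 138*t^2 - 51*t + 18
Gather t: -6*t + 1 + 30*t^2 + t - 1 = 30*t^2 - 5*t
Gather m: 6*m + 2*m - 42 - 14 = 8*m - 56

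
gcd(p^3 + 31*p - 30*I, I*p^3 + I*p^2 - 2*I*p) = 1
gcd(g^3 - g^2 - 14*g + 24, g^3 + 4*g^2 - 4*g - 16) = g^2 + 2*g - 8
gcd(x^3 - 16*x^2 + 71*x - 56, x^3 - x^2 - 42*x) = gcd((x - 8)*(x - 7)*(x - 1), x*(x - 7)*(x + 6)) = x - 7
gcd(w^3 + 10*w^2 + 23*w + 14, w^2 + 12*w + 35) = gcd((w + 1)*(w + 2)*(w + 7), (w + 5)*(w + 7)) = w + 7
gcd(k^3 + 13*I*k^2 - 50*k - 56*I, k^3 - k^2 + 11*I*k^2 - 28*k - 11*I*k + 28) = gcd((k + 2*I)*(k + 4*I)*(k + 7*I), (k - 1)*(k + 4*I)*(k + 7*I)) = k^2 + 11*I*k - 28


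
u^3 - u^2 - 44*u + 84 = (u - 6)*(u - 2)*(u + 7)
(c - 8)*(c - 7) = c^2 - 15*c + 56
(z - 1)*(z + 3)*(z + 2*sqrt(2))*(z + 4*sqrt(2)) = z^4 + 2*z^3 + 6*sqrt(2)*z^3 + 13*z^2 + 12*sqrt(2)*z^2 - 18*sqrt(2)*z + 32*z - 48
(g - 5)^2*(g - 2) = g^3 - 12*g^2 + 45*g - 50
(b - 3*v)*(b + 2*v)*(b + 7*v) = b^3 + 6*b^2*v - 13*b*v^2 - 42*v^3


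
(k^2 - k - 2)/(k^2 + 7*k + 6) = (k - 2)/(k + 6)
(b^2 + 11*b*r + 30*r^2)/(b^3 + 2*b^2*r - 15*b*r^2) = (-b - 6*r)/(b*(-b + 3*r))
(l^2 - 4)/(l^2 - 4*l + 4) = (l + 2)/(l - 2)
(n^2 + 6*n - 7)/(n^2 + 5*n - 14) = (n - 1)/(n - 2)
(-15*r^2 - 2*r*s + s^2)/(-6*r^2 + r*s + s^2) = (5*r - s)/(2*r - s)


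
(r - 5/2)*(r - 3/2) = r^2 - 4*r + 15/4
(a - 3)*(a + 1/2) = a^2 - 5*a/2 - 3/2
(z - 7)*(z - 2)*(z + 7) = z^3 - 2*z^2 - 49*z + 98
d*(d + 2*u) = d^2 + 2*d*u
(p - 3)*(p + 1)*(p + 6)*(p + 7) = p^4 + 11*p^3 + 13*p^2 - 123*p - 126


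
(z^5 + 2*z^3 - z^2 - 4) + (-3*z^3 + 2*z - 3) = z^5 - z^3 - z^2 + 2*z - 7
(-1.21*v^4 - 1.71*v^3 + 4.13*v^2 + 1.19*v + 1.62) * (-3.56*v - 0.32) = 4.3076*v^5 + 6.4748*v^4 - 14.1556*v^3 - 5.558*v^2 - 6.148*v - 0.5184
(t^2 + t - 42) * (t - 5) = t^3 - 4*t^2 - 47*t + 210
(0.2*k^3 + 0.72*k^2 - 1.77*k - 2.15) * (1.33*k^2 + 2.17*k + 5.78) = 0.266*k^5 + 1.3916*k^4 + 0.3643*k^3 - 2.5388*k^2 - 14.8961*k - 12.427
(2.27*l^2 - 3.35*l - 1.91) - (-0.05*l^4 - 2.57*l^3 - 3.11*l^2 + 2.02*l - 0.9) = 0.05*l^4 + 2.57*l^3 + 5.38*l^2 - 5.37*l - 1.01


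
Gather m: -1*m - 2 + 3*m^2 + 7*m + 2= 3*m^2 + 6*m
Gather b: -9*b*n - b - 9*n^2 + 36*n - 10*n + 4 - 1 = b*(-9*n - 1) - 9*n^2 + 26*n + 3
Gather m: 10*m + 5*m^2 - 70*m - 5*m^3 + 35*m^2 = -5*m^3 + 40*m^2 - 60*m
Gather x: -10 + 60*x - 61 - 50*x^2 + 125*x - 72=-50*x^2 + 185*x - 143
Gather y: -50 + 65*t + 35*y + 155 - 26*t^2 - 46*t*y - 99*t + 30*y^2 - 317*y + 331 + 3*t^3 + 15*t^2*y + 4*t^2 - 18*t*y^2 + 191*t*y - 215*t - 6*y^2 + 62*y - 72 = 3*t^3 - 22*t^2 - 249*t + y^2*(24 - 18*t) + y*(15*t^2 + 145*t - 220) + 364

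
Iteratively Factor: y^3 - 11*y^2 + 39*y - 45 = (y - 3)*(y^2 - 8*y + 15) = (y - 3)^2*(y - 5)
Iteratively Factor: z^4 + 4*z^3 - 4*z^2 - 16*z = (z - 2)*(z^3 + 6*z^2 + 8*z) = z*(z - 2)*(z^2 + 6*z + 8) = z*(z - 2)*(z + 4)*(z + 2)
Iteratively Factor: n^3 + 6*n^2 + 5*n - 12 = (n + 3)*(n^2 + 3*n - 4) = (n + 3)*(n + 4)*(n - 1)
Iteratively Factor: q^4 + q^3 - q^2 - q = (q)*(q^3 + q^2 - q - 1) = q*(q + 1)*(q^2 - 1) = q*(q - 1)*(q + 1)*(q + 1)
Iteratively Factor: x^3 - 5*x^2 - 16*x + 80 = (x + 4)*(x^2 - 9*x + 20) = (x - 4)*(x + 4)*(x - 5)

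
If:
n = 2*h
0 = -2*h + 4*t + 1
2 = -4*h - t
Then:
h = -7/18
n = -7/9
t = -4/9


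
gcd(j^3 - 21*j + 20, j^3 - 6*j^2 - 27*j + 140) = j^2 + j - 20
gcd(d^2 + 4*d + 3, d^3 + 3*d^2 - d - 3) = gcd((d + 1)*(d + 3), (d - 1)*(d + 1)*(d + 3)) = d^2 + 4*d + 3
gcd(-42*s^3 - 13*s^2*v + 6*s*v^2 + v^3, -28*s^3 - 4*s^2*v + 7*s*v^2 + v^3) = 14*s^2 + 9*s*v + v^2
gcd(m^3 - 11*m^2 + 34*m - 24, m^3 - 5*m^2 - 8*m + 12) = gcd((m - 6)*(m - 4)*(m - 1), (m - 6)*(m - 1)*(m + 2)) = m^2 - 7*m + 6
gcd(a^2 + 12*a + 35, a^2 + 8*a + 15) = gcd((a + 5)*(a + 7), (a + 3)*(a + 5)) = a + 5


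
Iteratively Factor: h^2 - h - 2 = (h + 1)*(h - 2)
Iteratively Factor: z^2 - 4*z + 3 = (z - 1)*(z - 3)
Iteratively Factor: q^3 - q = (q + 1)*(q^2 - q) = (q - 1)*(q + 1)*(q)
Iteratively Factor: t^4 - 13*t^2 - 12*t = (t + 3)*(t^3 - 3*t^2 - 4*t) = (t + 1)*(t + 3)*(t^2 - 4*t) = (t - 4)*(t + 1)*(t + 3)*(t)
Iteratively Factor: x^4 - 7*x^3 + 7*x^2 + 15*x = (x + 1)*(x^3 - 8*x^2 + 15*x) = x*(x + 1)*(x^2 - 8*x + 15) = x*(x - 3)*(x + 1)*(x - 5)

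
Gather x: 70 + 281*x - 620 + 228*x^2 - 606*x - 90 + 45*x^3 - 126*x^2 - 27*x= 45*x^3 + 102*x^2 - 352*x - 640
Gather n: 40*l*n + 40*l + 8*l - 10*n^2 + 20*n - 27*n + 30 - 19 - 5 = 48*l - 10*n^2 + n*(40*l - 7) + 6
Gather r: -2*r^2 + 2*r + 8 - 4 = -2*r^2 + 2*r + 4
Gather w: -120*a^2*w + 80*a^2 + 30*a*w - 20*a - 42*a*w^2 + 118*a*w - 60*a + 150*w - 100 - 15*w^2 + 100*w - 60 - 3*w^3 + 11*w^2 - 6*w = 80*a^2 - 80*a - 3*w^3 + w^2*(-42*a - 4) + w*(-120*a^2 + 148*a + 244) - 160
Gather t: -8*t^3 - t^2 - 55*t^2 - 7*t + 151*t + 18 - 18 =-8*t^3 - 56*t^2 + 144*t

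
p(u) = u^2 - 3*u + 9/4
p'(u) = 2*u - 3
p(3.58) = 4.33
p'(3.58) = 4.16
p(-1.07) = 6.60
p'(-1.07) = -5.14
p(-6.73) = 67.73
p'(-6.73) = -16.46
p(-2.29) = 14.36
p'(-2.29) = -7.58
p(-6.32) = 61.15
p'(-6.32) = -15.64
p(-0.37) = 3.50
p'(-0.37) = -3.74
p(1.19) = 0.10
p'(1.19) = -0.62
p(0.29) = 1.46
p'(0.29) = -2.42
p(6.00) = 20.25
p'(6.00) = 9.00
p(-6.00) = 56.25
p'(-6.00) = -15.00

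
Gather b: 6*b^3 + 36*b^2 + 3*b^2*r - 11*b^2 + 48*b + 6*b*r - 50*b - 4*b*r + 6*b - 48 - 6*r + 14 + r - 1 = 6*b^3 + b^2*(3*r + 25) + b*(2*r + 4) - 5*r - 35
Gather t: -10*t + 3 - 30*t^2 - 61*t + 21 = -30*t^2 - 71*t + 24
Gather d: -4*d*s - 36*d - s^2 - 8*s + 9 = d*(-4*s - 36) - s^2 - 8*s + 9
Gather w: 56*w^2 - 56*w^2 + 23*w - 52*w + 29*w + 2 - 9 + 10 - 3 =0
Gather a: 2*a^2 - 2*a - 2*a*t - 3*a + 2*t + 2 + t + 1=2*a^2 + a*(-2*t - 5) + 3*t + 3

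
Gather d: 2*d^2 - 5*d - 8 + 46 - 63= 2*d^2 - 5*d - 25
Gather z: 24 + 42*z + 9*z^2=9*z^2 + 42*z + 24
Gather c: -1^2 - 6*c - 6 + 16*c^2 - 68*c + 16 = 16*c^2 - 74*c + 9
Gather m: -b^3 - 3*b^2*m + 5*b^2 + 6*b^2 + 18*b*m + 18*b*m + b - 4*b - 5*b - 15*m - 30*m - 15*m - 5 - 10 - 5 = -b^3 + 11*b^2 - 8*b + m*(-3*b^2 + 36*b - 60) - 20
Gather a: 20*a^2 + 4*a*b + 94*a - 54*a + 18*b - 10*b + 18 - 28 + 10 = 20*a^2 + a*(4*b + 40) + 8*b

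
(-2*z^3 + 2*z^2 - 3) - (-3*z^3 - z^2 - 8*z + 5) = z^3 + 3*z^2 + 8*z - 8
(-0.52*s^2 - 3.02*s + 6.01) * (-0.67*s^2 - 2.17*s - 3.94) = 0.3484*s^4 + 3.1518*s^3 + 4.5755*s^2 - 1.1429*s - 23.6794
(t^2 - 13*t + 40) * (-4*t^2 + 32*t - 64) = -4*t^4 + 84*t^3 - 640*t^2 + 2112*t - 2560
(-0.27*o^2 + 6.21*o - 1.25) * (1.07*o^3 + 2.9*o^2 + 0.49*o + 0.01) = -0.2889*o^5 + 5.8617*o^4 + 16.5392*o^3 - 0.5848*o^2 - 0.5504*o - 0.0125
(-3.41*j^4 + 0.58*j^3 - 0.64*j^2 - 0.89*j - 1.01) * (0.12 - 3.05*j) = 10.4005*j^5 - 2.1782*j^4 + 2.0216*j^3 + 2.6377*j^2 + 2.9737*j - 0.1212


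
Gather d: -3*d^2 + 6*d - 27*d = -3*d^2 - 21*d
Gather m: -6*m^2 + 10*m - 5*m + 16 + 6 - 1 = -6*m^2 + 5*m + 21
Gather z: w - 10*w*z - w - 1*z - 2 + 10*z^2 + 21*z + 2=10*z^2 + z*(20 - 10*w)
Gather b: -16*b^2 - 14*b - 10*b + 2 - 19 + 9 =-16*b^2 - 24*b - 8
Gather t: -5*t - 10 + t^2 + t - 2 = t^2 - 4*t - 12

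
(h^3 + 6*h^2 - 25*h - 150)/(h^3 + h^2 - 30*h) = (h + 5)/h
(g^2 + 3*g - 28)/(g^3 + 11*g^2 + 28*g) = (g - 4)/(g*(g + 4))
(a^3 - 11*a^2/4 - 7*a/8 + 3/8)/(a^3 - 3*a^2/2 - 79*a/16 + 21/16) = 2*(2*a + 1)/(4*a + 7)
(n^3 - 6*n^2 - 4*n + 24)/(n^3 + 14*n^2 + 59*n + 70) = (n^2 - 8*n + 12)/(n^2 + 12*n + 35)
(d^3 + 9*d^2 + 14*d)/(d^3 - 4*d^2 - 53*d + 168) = d*(d + 2)/(d^2 - 11*d + 24)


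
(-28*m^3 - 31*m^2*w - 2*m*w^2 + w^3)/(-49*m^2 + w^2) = (4*m^2 + 5*m*w + w^2)/(7*m + w)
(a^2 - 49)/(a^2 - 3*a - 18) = (49 - a^2)/(-a^2 + 3*a + 18)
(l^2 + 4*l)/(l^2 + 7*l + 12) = l/(l + 3)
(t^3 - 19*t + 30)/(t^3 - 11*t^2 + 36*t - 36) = (t + 5)/(t - 6)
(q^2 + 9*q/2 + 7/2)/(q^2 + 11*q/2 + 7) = (q + 1)/(q + 2)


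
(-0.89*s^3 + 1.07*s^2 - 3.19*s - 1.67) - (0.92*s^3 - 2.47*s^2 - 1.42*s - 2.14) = -1.81*s^3 + 3.54*s^2 - 1.77*s + 0.47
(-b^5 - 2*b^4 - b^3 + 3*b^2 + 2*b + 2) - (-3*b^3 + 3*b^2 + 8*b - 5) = -b^5 - 2*b^4 + 2*b^3 - 6*b + 7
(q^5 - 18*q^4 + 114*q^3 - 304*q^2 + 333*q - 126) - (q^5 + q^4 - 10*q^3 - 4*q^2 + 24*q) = -19*q^4 + 124*q^3 - 300*q^2 + 309*q - 126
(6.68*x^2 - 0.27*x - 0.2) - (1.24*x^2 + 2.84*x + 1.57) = 5.44*x^2 - 3.11*x - 1.77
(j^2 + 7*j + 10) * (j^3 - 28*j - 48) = j^5 + 7*j^4 - 18*j^3 - 244*j^2 - 616*j - 480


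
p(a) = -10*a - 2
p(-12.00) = 118.00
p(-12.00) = 118.00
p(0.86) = -10.60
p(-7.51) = 73.10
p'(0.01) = -10.00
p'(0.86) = -10.00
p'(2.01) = -10.00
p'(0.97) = -10.00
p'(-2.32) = -10.00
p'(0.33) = -10.00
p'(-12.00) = -10.00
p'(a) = -10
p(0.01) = -2.10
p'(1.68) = -10.00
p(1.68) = -18.80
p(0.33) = -5.30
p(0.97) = -11.70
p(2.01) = -22.10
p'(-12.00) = -10.00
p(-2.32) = 21.20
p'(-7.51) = -10.00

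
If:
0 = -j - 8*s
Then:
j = -8*s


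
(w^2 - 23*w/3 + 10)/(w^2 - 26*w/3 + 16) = (3*w - 5)/(3*w - 8)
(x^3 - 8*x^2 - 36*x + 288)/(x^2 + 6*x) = x - 14 + 48/x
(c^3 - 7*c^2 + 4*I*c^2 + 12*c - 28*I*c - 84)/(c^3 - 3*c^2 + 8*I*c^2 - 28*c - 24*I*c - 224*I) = (c^2 + 4*I*c + 12)/(c^2 + c*(4 + 8*I) + 32*I)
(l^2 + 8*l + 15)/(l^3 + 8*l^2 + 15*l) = 1/l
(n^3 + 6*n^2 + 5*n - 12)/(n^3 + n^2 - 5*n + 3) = (n + 4)/(n - 1)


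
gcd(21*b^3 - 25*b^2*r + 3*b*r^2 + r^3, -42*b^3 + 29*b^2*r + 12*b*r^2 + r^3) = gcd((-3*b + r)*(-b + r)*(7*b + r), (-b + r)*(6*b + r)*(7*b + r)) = -7*b^2 + 6*b*r + r^2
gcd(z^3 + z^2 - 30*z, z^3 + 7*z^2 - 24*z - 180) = z^2 + z - 30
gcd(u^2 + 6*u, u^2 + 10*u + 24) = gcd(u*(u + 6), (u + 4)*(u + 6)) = u + 6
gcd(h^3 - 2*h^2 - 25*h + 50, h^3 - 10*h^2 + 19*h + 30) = h - 5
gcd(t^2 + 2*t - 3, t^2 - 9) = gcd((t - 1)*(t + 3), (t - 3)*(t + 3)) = t + 3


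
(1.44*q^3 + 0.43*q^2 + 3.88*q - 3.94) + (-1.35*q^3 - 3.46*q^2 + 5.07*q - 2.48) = 0.0899999999999999*q^3 - 3.03*q^2 + 8.95*q - 6.42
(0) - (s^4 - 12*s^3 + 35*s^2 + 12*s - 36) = -s^4 + 12*s^3 - 35*s^2 - 12*s + 36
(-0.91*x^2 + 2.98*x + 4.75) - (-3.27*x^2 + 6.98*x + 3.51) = 2.36*x^2 - 4.0*x + 1.24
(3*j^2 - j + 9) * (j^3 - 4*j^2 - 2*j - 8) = 3*j^5 - 13*j^4 + 7*j^3 - 58*j^2 - 10*j - 72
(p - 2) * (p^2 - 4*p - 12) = p^3 - 6*p^2 - 4*p + 24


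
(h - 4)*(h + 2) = h^2 - 2*h - 8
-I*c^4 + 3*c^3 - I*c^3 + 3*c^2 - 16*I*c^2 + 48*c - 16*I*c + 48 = (c - 4*I)*(c + 3*I)*(c + 4*I)*(-I*c - I)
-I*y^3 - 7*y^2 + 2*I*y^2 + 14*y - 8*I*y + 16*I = (y - 2)*(y - 8*I)*(-I*y + 1)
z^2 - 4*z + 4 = (z - 2)^2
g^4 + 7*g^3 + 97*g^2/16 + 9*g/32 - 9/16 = (g - 1/4)*(g + 1/2)*(g + 3/4)*(g + 6)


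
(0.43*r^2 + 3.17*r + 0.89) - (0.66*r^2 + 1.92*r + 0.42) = -0.23*r^2 + 1.25*r + 0.47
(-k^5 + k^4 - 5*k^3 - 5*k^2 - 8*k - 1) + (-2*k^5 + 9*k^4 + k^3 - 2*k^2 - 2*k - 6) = -3*k^5 + 10*k^4 - 4*k^3 - 7*k^2 - 10*k - 7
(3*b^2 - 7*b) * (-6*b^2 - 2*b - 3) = -18*b^4 + 36*b^3 + 5*b^2 + 21*b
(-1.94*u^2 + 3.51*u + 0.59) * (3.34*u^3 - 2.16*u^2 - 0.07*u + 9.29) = -6.4796*u^5 + 15.9138*u^4 - 5.4752*u^3 - 19.5427*u^2 + 32.5666*u + 5.4811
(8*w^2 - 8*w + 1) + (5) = 8*w^2 - 8*w + 6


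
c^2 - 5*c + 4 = (c - 4)*(c - 1)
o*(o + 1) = o^2 + o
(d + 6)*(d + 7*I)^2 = d^3 + 6*d^2 + 14*I*d^2 - 49*d + 84*I*d - 294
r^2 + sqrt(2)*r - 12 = (r - 2*sqrt(2))*(r + 3*sqrt(2))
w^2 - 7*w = w*(w - 7)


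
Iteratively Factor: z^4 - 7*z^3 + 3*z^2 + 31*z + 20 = (z - 4)*(z^3 - 3*z^2 - 9*z - 5) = (z - 4)*(z + 1)*(z^2 - 4*z - 5) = (z - 4)*(z + 1)^2*(z - 5)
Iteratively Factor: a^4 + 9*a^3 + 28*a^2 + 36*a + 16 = (a + 1)*(a^3 + 8*a^2 + 20*a + 16) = (a + 1)*(a + 4)*(a^2 + 4*a + 4) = (a + 1)*(a + 2)*(a + 4)*(a + 2)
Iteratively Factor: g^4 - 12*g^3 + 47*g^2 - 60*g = (g - 4)*(g^3 - 8*g^2 + 15*g) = (g - 5)*(g - 4)*(g^2 - 3*g) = g*(g - 5)*(g - 4)*(g - 3)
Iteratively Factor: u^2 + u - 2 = (u - 1)*(u + 2)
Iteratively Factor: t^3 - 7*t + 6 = (t + 3)*(t^2 - 3*t + 2) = (t - 1)*(t + 3)*(t - 2)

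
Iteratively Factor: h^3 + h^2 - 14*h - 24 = (h - 4)*(h^2 + 5*h + 6) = (h - 4)*(h + 2)*(h + 3)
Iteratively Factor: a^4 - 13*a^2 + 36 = (a - 3)*(a^3 + 3*a^2 - 4*a - 12) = (a - 3)*(a + 3)*(a^2 - 4) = (a - 3)*(a - 2)*(a + 3)*(a + 2)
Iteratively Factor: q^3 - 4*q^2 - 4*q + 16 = (q + 2)*(q^2 - 6*q + 8) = (q - 2)*(q + 2)*(q - 4)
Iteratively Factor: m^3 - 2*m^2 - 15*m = (m + 3)*(m^2 - 5*m) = m*(m + 3)*(m - 5)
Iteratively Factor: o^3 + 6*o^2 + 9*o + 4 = (o + 1)*(o^2 + 5*o + 4) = (o + 1)*(o + 4)*(o + 1)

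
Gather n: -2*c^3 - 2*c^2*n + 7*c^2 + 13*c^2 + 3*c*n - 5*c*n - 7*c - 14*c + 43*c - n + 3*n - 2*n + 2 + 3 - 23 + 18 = -2*c^3 + 20*c^2 + 22*c + n*(-2*c^2 - 2*c)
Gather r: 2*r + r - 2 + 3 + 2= 3*r + 3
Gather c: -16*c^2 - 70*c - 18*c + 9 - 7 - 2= -16*c^2 - 88*c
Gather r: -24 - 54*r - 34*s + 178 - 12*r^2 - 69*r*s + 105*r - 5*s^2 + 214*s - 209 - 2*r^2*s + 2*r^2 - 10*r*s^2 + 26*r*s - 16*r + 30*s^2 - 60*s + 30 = r^2*(-2*s - 10) + r*(-10*s^2 - 43*s + 35) + 25*s^2 + 120*s - 25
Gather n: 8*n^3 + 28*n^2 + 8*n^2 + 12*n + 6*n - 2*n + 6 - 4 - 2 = 8*n^3 + 36*n^2 + 16*n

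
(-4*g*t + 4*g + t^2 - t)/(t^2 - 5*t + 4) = (-4*g + t)/(t - 4)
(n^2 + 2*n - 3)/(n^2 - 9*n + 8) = (n + 3)/(n - 8)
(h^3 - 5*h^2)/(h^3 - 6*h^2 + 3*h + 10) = h^2/(h^2 - h - 2)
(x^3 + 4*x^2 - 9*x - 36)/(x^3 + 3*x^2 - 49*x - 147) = (x^2 + x - 12)/(x^2 - 49)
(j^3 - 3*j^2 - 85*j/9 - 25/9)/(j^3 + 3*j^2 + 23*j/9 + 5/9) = (j - 5)/(j + 1)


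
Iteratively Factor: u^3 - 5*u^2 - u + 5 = (u + 1)*(u^2 - 6*u + 5) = (u - 1)*(u + 1)*(u - 5)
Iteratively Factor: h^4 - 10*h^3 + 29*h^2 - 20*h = (h - 5)*(h^3 - 5*h^2 + 4*h) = h*(h - 5)*(h^2 - 5*h + 4) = h*(h - 5)*(h - 4)*(h - 1)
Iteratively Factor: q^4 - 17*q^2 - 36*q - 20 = (q + 2)*(q^3 - 2*q^2 - 13*q - 10) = (q + 1)*(q + 2)*(q^2 - 3*q - 10) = (q - 5)*(q + 1)*(q + 2)*(q + 2)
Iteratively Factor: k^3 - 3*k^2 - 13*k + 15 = (k - 5)*(k^2 + 2*k - 3) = (k - 5)*(k - 1)*(k + 3)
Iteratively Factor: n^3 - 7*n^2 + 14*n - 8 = (n - 4)*(n^2 - 3*n + 2) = (n - 4)*(n - 1)*(n - 2)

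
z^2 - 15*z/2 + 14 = (z - 4)*(z - 7/2)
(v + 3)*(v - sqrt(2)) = v^2 - sqrt(2)*v + 3*v - 3*sqrt(2)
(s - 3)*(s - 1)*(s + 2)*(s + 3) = s^4 + s^3 - 11*s^2 - 9*s + 18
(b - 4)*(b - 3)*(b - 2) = b^3 - 9*b^2 + 26*b - 24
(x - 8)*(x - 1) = x^2 - 9*x + 8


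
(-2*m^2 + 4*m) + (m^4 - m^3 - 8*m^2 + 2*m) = m^4 - m^3 - 10*m^2 + 6*m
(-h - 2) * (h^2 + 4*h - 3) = -h^3 - 6*h^2 - 5*h + 6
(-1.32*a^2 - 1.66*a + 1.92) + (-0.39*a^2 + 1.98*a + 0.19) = -1.71*a^2 + 0.32*a + 2.11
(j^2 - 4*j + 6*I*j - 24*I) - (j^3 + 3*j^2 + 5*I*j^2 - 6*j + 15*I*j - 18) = -j^3 - 2*j^2 - 5*I*j^2 + 2*j - 9*I*j + 18 - 24*I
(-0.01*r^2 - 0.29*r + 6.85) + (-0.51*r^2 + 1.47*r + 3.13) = -0.52*r^2 + 1.18*r + 9.98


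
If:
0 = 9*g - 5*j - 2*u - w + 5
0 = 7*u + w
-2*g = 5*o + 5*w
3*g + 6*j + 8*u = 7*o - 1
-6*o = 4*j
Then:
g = -1155/2329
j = 168/2329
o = -112/2329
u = -82/2329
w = 574/2329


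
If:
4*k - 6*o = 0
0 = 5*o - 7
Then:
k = 21/10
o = 7/5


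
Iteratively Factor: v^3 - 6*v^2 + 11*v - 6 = (v - 1)*(v^2 - 5*v + 6) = (v - 3)*(v - 1)*(v - 2)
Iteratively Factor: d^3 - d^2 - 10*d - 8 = (d + 2)*(d^2 - 3*d - 4) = (d - 4)*(d + 2)*(d + 1)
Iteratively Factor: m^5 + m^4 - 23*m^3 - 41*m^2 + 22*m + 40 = (m + 2)*(m^4 - m^3 - 21*m^2 + m + 20) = (m + 2)*(m + 4)*(m^3 - 5*m^2 - m + 5) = (m - 1)*(m + 2)*(m + 4)*(m^2 - 4*m - 5) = (m - 1)*(m + 1)*(m + 2)*(m + 4)*(m - 5)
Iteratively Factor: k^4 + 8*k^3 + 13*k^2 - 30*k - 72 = (k + 4)*(k^3 + 4*k^2 - 3*k - 18) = (k + 3)*(k + 4)*(k^2 + k - 6) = (k - 2)*(k + 3)*(k + 4)*(k + 3)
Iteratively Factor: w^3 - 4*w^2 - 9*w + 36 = (w + 3)*(w^2 - 7*w + 12) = (w - 3)*(w + 3)*(w - 4)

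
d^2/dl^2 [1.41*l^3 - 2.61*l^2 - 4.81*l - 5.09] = 8.46*l - 5.22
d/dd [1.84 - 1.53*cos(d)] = 1.53*sin(d)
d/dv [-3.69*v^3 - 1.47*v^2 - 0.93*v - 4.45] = -11.07*v^2 - 2.94*v - 0.93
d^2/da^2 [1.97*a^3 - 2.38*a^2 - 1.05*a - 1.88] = 11.82*a - 4.76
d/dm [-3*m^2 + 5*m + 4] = 5 - 6*m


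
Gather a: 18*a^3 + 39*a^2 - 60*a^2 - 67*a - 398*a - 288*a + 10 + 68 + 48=18*a^3 - 21*a^2 - 753*a + 126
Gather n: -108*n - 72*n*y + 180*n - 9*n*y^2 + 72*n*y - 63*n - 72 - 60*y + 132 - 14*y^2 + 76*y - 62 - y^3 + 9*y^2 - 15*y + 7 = n*(9 - 9*y^2) - y^3 - 5*y^2 + y + 5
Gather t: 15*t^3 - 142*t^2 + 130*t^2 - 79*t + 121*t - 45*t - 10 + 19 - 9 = 15*t^3 - 12*t^2 - 3*t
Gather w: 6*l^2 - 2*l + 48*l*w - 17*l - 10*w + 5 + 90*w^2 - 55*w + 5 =6*l^2 - 19*l + 90*w^2 + w*(48*l - 65) + 10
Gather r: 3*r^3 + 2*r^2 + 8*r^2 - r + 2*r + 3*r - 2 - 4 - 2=3*r^3 + 10*r^2 + 4*r - 8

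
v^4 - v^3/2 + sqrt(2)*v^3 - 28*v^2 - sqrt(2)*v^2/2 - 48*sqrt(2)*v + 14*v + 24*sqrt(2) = (v - 1/2)*(v - 4*sqrt(2))*(v + 2*sqrt(2))*(v + 3*sqrt(2))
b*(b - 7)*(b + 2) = b^3 - 5*b^2 - 14*b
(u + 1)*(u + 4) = u^2 + 5*u + 4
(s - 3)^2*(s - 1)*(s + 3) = s^4 - 4*s^3 - 6*s^2 + 36*s - 27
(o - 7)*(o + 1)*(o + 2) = o^3 - 4*o^2 - 19*o - 14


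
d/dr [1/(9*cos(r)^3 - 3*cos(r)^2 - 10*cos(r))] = (27*sin(r) - 10*sin(r)/cos(r)^2 - 6*tan(r))/(9*sin(r)^2 + 3*cos(r) + 1)^2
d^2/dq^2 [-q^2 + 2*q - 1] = -2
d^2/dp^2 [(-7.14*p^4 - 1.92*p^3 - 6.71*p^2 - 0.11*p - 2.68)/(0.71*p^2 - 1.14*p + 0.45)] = (-7.198548*p^6 + 34.674696*p^5 - 69.362244*p^4 + 43.868486*p^3 - 6.68329800000001*p^2 + 10.893222*p - 8.083746)/(0.357911*p^6 - 1.724022*p^5 + 3.448683*p^4 - 3.666924*p^3 + 2.185785*p^2 - 0.69255*p + 0.091125)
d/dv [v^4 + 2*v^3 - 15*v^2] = 2*v*(2*v^2 + 3*v - 15)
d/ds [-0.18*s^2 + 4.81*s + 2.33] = 4.81 - 0.36*s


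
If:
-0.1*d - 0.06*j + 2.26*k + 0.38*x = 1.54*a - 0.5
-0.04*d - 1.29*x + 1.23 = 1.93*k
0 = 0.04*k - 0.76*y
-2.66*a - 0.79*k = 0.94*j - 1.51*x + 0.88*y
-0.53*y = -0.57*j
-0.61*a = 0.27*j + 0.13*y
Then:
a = -0.01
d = 12.15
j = 0.01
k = 0.29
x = 0.15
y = 0.02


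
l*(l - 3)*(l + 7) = l^3 + 4*l^2 - 21*l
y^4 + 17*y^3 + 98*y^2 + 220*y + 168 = (y + 2)^2*(y + 6)*(y + 7)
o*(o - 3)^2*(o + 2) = o^4 - 4*o^3 - 3*o^2 + 18*o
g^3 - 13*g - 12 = (g - 4)*(g + 1)*(g + 3)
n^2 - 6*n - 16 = (n - 8)*(n + 2)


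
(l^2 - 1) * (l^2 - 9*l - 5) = l^4 - 9*l^3 - 6*l^2 + 9*l + 5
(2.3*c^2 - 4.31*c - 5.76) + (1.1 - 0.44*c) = 2.3*c^2 - 4.75*c - 4.66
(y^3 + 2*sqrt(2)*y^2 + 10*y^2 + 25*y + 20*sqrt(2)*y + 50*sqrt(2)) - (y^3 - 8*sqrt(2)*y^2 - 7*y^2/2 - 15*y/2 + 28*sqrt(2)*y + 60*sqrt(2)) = 27*y^2/2 + 10*sqrt(2)*y^2 - 8*sqrt(2)*y + 65*y/2 - 10*sqrt(2)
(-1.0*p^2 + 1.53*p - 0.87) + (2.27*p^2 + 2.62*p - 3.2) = 1.27*p^2 + 4.15*p - 4.07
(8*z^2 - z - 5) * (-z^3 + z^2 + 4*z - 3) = -8*z^5 + 9*z^4 + 36*z^3 - 33*z^2 - 17*z + 15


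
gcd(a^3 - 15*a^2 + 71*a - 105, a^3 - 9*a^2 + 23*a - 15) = a^2 - 8*a + 15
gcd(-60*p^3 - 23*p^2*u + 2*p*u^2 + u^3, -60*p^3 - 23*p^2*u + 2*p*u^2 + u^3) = 60*p^3 + 23*p^2*u - 2*p*u^2 - u^3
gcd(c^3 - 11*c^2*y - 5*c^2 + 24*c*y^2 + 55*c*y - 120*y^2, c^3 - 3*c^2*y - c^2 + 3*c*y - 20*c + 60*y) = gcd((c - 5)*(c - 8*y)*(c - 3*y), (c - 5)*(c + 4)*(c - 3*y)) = -c^2 + 3*c*y + 5*c - 15*y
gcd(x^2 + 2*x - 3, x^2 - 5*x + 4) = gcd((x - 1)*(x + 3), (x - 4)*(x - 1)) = x - 1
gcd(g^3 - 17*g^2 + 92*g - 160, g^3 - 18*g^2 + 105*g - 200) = g^2 - 13*g + 40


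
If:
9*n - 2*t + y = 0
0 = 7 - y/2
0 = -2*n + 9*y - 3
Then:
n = 123/2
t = 1135/4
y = 14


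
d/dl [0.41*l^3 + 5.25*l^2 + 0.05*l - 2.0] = 1.23*l^2 + 10.5*l + 0.05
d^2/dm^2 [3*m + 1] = 0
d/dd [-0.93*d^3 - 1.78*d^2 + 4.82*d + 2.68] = -2.79*d^2 - 3.56*d + 4.82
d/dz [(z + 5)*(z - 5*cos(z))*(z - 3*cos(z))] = (z + 5)*(z - 5*cos(z))*(3*sin(z) + 1) + (z + 5)*(z - 3*cos(z))*(5*sin(z) + 1) + (z - 5*cos(z))*(z - 3*cos(z))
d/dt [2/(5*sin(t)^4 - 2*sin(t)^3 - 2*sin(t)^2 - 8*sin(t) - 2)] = 4*(-10*sin(t)^3 + 3*sin(t)^2 + 2*sin(t) + 4)*cos(t)/(-5*sin(t)^4 + 2*sin(t)^3 + 2*sin(t)^2 + 8*sin(t) + 2)^2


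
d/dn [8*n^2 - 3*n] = 16*n - 3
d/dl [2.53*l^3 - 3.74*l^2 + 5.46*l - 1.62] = 7.59*l^2 - 7.48*l + 5.46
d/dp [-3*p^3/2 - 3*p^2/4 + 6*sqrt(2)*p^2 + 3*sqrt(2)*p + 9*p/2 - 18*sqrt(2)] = -9*p^2/2 - 3*p/2 + 12*sqrt(2)*p + 3*sqrt(2) + 9/2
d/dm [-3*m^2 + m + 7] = 1 - 6*m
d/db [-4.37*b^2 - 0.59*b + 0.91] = -8.74*b - 0.59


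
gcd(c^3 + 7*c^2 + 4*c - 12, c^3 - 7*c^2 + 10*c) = 1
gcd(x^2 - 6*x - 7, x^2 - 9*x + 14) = x - 7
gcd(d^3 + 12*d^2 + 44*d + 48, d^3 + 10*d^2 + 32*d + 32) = d^2 + 6*d + 8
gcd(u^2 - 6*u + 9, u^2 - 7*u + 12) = u - 3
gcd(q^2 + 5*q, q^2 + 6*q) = q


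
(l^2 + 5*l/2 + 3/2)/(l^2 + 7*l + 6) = (l + 3/2)/(l + 6)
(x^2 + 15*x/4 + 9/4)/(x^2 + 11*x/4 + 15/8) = 2*(4*x^2 + 15*x + 9)/(8*x^2 + 22*x + 15)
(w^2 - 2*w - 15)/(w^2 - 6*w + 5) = (w + 3)/(w - 1)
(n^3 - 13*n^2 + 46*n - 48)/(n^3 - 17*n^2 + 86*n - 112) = (n - 3)/(n - 7)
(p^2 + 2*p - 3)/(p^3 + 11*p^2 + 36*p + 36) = (p - 1)/(p^2 + 8*p + 12)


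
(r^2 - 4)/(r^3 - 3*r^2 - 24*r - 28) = (r - 2)/(r^2 - 5*r - 14)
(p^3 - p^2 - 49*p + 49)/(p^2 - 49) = p - 1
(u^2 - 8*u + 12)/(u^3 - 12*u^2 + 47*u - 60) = (u^2 - 8*u + 12)/(u^3 - 12*u^2 + 47*u - 60)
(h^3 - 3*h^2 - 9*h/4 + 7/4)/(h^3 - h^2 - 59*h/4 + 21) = (2*h^2 + h - 1)/(2*h^2 + 5*h - 12)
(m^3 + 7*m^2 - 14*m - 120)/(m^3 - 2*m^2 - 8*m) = (m^2 + 11*m + 30)/(m*(m + 2))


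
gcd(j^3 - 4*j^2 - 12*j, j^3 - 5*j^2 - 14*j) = j^2 + 2*j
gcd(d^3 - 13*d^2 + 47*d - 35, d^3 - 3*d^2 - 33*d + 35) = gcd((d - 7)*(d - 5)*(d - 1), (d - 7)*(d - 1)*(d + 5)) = d^2 - 8*d + 7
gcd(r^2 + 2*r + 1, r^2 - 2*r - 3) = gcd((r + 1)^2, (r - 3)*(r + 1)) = r + 1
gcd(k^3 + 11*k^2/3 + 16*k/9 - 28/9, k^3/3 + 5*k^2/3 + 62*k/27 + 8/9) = 1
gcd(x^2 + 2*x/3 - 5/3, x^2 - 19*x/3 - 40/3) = x + 5/3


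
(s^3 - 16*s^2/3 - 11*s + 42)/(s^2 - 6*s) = s + 2/3 - 7/s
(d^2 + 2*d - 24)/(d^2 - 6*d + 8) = (d + 6)/(d - 2)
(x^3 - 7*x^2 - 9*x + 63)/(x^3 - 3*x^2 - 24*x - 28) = (x^2 - 9)/(x^2 + 4*x + 4)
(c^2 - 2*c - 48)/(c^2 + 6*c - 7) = (c^2 - 2*c - 48)/(c^2 + 6*c - 7)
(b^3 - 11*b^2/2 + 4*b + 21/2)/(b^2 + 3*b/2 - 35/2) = (b^2 - 2*b - 3)/(b + 5)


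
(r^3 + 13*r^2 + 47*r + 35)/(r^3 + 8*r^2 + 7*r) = (r + 5)/r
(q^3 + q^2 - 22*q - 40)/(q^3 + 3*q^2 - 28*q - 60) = (q + 4)/(q + 6)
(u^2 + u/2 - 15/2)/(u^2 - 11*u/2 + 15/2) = (u + 3)/(u - 3)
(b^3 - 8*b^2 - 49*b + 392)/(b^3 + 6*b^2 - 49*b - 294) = (b - 8)/(b + 6)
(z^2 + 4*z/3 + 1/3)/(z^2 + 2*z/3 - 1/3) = (3*z + 1)/(3*z - 1)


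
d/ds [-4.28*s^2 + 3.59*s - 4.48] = 3.59 - 8.56*s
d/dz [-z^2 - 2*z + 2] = -2*z - 2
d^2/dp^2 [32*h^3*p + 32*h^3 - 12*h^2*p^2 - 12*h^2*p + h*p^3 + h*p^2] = 2*h*(-12*h + 3*p + 1)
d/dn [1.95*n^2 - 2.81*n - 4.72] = 3.9*n - 2.81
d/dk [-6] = 0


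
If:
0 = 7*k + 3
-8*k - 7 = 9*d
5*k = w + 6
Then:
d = -25/63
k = -3/7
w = -57/7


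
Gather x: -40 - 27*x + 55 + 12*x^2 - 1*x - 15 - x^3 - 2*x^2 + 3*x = -x^3 + 10*x^2 - 25*x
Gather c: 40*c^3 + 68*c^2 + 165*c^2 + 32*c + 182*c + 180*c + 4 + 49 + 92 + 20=40*c^3 + 233*c^2 + 394*c + 165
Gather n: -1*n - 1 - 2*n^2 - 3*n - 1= -2*n^2 - 4*n - 2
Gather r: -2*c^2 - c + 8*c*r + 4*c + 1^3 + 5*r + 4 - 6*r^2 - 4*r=-2*c^2 + 3*c - 6*r^2 + r*(8*c + 1) + 5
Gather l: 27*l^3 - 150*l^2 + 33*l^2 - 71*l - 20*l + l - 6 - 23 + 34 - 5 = 27*l^3 - 117*l^2 - 90*l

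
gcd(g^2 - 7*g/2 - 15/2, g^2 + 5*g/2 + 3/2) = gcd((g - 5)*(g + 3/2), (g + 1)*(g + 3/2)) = g + 3/2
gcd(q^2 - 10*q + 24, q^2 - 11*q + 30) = q - 6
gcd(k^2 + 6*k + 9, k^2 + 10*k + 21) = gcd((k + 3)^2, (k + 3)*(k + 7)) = k + 3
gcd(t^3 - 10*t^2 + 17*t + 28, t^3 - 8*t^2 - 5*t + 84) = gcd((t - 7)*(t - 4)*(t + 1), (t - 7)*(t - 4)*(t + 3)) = t^2 - 11*t + 28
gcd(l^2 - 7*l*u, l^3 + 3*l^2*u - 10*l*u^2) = l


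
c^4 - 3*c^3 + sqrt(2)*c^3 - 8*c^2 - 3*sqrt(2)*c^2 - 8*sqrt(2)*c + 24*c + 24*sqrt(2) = (c - 3)*(c - 2*sqrt(2))*(c + sqrt(2))*(c + 2*sqrt(2))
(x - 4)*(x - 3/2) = x^2 - 11*x/2 + 6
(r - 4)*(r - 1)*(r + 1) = r^3 - 4*r^2 - r + 4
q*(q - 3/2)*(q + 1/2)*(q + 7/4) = q^4 + 3*q^3/4 - 5*q^2/2 - 21*q/16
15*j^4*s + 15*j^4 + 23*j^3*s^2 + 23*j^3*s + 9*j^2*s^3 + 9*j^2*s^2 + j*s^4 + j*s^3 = (j + s)*(3*j + s)*(5*j + s)*(j*s + j)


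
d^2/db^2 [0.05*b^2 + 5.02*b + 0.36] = 0.100000000000000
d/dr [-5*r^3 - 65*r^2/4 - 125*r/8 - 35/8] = -15*r^2 - 65*r/2 - 125/8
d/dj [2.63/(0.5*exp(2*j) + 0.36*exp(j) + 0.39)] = (-2.63*exp(j) - 0.9468)*exp(j)/(0.5*exp(2*j) + 0.36*exp(j) + 0.39)^2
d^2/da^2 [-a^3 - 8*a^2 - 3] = -6*a - 16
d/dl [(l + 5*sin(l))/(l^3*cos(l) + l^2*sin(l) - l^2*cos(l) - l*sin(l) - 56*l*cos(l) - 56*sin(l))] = (l^4*sin(l) - l^3*sin(l) - 3*l^3*cos(l) + 5*l^3 - 57*l^2*sin(l) - 15*l^2*sin(2*l)/2 + 2*l^2*cos(l) - 5*l^2 + 5*sqrt(2)*l*sin(2*l + pi/4) + 56*l*cos(l) - 285*l - 56*sin(l) + 140*sin(2*l) - 5*cos(2*l)/2 + 5/2)/((l - 8)^2*(l + 7)^2*(l*cos(l) + sin(l))^2)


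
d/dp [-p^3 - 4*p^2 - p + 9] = -3*p^2 - 8*p - 1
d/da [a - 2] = 1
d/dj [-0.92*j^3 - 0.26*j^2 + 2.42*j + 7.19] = -2.76*j^2 - 0.52*j + 2.42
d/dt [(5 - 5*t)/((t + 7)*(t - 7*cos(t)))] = 5*((t - 1)*(t + 7)*(7*sin(t) + 1) + (t - 1)*(t - 7*cos(t)) - (t + 7)*(t - 7*cos(t)))/((t + 7)^2*(t - 7*cos(t))^2)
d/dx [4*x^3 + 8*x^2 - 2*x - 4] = 12*x^2 + 16*x - 2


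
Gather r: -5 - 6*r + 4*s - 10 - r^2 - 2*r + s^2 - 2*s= -r^2 - 8*r + s^2 + 2*s - 15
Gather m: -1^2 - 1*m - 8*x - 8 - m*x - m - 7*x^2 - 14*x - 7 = m*(-x - 2) - 7*x^2 - 22*x - 16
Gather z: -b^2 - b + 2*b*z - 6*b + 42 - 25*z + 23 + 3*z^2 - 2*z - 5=-b^2 - 7*b + 3*z^2 + z*(2*b - 27) + 60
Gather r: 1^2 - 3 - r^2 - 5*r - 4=-r^2 - 5*r - 6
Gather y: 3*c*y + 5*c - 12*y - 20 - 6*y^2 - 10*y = 5*c - 6*y^2 + y*(3*c - 22) - 20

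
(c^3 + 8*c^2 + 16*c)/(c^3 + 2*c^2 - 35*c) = (c^2 + 8*c + 16)/(c^2 + 2*c - 35)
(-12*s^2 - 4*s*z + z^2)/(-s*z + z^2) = (12*s^2 + 4*s*z - z^2)/(z*(s - z))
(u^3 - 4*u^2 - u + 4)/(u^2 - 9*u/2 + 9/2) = 2*(u^3 - 4*u^2 - u + 4)/(2*u^2 - 9*u + 9)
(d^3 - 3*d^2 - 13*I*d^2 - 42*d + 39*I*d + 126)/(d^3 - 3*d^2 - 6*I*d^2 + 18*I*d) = (d - 7*I)/d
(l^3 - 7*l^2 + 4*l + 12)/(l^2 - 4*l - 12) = (l^2 - l - 2)/(l + 2)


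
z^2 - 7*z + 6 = (z - 6)*(z - 1)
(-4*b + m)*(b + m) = -4*b^2 - 3*b*m + m^2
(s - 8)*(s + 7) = s^2 - s - 56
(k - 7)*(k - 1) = k^2 - 8*k + 7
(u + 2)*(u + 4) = u^2 + 6*u + 8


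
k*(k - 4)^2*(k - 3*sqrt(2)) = k^4 - 8*k^3 - 3*sqrt(2)*k^3 + 16*k^2 + 24*sqrt(2)*k^2 - 48*sqrt(2)*k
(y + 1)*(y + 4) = y^2 + 5*y + 4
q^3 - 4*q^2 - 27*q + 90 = (q - 6)*(q - 3)*(q + 5)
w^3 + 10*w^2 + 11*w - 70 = (w - 2)*(w + 5)*(w + 7)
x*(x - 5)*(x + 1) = x^3 - 4*x^2 - 5*x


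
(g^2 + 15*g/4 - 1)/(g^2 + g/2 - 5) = (4*g^2 + 15*g - 4)/(2*(2*g^2 + g - 10))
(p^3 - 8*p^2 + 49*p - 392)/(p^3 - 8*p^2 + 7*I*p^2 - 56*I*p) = (p - 7*I)/p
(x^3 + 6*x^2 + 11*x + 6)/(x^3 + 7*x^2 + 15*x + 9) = (x + 2)/(x + 3)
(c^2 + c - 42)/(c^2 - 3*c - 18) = (c + 7)/(c + 3)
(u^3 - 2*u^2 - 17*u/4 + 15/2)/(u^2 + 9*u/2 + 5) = (4*u^2 - 16*u + 15)/(2*(2*u + 5))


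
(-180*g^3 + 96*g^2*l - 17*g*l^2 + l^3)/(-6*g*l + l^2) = 30*g^2/l - 11*g + l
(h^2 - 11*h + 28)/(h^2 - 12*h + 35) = (h - 4)/(h - 5)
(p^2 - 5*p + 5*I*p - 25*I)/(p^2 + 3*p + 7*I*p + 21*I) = (p^2 + 5*p*(-1 + I) - 25*I)/(p^2 + p*(3 + 7*I) + 21*I)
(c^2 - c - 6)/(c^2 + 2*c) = (c - 3)/c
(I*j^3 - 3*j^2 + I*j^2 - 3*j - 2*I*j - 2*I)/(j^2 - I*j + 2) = (I*j^2 + j*(-2 + I) - 2)/(j - 2*I)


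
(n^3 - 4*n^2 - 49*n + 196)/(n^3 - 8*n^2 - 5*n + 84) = (n + 7)/(n + 3)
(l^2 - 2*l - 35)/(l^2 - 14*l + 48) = (l^2 - 2*l - 35)/(l^2 - 14*l + 48)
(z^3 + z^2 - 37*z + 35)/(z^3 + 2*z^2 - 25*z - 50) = (z^2 + 6*z - 7)/(z^2 + 7*z + 10)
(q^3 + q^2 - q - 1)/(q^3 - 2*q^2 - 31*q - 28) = (q^2 - 1)/(q^2 - 3*q - 28)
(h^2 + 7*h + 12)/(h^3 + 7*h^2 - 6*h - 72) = (h + 3)/(h^2 + 3*h - 18)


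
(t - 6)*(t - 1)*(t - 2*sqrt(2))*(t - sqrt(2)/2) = t^4 - 7*t^3 - 5*sqrt(2)*t^3/2 + 8*t^2 + 35*sqrt(2)*t^2/2 - 15*sqrt(2)*t - 14*t + 12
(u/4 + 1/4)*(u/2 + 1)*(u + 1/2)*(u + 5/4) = u^4/8 + 19*u^3/32 + 63*u^2/64 + 43*u/64 + 5/32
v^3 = v^3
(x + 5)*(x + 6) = x^2 + 11*x + 30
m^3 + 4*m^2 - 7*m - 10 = (m - 2)*(m + 1)*(m + 5)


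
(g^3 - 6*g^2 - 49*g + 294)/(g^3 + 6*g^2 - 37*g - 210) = (g - 7)/(g + 5)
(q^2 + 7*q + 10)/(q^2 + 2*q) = (q + 5)/q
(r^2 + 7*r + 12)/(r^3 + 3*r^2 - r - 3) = (r + 4)/(r^2 - 1)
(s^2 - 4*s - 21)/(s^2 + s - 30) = (s^2 - 4*s - 21)/(s^2 + s - 30)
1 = 1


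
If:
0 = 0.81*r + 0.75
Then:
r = -0.93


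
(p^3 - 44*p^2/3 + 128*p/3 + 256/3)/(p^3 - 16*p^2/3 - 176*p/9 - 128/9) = 3*(p - 8)/(3*p + 4)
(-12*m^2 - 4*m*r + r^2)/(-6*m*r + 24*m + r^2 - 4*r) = (2*m + r)/(r - 4)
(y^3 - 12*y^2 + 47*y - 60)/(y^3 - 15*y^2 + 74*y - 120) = (y - 3)/(y - 6)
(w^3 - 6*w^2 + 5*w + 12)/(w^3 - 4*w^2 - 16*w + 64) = (w^2 - 2*w - 3)/(w^2 - 16)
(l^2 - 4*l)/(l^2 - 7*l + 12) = l/(l - 3)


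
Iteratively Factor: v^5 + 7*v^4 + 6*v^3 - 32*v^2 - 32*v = (v + 1)*(v^4 + 6*v^3 - 32*v) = (v + 1)*(v + 4)*(v^3 + 2*v^2 - 8*v) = (v - 2)*(v + 1)*(v + 4)*(v^2 + 4*v) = (v - 2)*(v + 1)*(v + 4)^2*(v)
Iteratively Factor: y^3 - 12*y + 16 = (y - 2)*(y^2 + 2*y - 8) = (y - 2)^2*(y + 4)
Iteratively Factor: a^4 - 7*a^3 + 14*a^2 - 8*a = (a - 2)*(a^3 - 5*a^2 + 4*a) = (a - 2)*(a - 1)*(a^2 - 4*a) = a*(a - 2)*(a - 1)*(a - 4)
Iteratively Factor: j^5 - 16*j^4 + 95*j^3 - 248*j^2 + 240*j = (j - 4)*(j^4 - 12*j^3 + 47*j^2 - 60*j) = (j - 4)*(j - 3)*(j^3 - 9*j^2 + 20*j) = (j - 4)^2*(j - 3)*(j^2 - 5*j) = j*(j - 4)^2*(j - 3)*(j - 5)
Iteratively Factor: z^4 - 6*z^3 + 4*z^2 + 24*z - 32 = (z + 2)*(z^3 - 8*z^2 + 20*z - 16) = (z - 4)*(z + 2)*(z^2 - 4*z + 4) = (z - 4)*(z - 2)*(z + 2)*(z - 2)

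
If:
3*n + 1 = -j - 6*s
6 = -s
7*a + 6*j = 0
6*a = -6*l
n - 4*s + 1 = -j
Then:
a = 330/7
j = -55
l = -330/7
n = 30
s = -6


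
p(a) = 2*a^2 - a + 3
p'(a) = 4*a - 1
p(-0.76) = 4.92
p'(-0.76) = -4.04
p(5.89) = 66.49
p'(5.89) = 22.56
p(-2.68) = 20.04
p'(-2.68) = -11.72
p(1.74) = 7.32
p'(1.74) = 5.96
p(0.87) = 3.64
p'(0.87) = 2.48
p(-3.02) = 24.26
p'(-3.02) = -13.08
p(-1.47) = 8.79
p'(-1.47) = -6.88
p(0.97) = 3.91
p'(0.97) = 2.88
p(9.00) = 156.00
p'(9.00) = 35.00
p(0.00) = 3.00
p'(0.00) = -1.00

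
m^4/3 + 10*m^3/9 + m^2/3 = m^2*(m/3 + 1)*(m + 1/3)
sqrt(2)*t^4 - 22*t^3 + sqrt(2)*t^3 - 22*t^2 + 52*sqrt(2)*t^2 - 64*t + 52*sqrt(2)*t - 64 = (t - 8*sqrt(2))*(t - 2*sqrt(2))*(t - sqrt(2))*(sqrt(2)*t + sqrt(2))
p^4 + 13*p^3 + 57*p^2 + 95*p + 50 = (p + 1)*(p + 2)*(p + 5)^2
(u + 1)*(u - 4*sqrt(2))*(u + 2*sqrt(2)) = u^3 - 2*sqrt(2)*u^2 + u^2 - 16*u - 2*sqrt(2)*u - 16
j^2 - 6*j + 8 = (j - 4)*(j - 2)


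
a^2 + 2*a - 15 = (a - 3)*(a + 5)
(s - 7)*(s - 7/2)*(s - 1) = s^3 - 23*s^2/2 + 35*s - 49/2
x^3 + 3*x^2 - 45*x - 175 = (x - 7)*(x + 5)^2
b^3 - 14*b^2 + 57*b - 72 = (b - 8)*(b - 3)^2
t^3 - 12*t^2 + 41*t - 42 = (t - 7)*(t - 3)*(t - 2)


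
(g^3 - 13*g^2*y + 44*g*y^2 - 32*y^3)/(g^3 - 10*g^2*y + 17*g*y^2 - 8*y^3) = (-g + 4*y)/(-g + y)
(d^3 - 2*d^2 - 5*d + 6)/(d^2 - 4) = (d^2 - 4*d + 3)/(d - 2)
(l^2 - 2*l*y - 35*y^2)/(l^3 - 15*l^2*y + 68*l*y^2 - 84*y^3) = (l + 5*y)/(l^2 - 8*l*y + 12*y^2)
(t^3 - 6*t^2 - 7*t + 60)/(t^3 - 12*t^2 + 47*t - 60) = (t + 3)/(t - 3)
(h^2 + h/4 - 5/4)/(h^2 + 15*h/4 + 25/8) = 2*(h - 1)/(2*h + 5)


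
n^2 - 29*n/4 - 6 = (n - 8)*(n + 3/4)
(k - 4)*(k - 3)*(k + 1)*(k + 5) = k^4 - k^3 - 25*k^2 + 37*k + 60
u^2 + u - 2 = (u - 1)*(u + 2)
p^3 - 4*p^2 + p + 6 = (p - 3)*(p - 2)*(p + 1)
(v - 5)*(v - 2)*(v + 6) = v^3 - v^2 - 32*v + 60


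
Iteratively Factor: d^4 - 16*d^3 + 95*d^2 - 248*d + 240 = (d - 5)*(d^3 - 11*d^2 + 40*d - 48) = (d - 5)*(d - 4)*(d^2 - 7*d + 12) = (d - 5)*(d - 4)*(d - 3)*(d - 4)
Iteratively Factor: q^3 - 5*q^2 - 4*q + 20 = (q - 5)*(q^2 - 4) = (q - 5)*(q + 2)*(q - 2)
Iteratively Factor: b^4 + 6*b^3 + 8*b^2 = (b)*(b^3 + 6*b^2 + 8*b) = b^2*(b^2 + 6*b + 8) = b^2*(b + 2)*(b + 4)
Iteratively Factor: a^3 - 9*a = (a)*(a^2 - 9) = a*(a - 3)*(a + 3)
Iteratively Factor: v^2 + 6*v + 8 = (v + 4)*(v + 2)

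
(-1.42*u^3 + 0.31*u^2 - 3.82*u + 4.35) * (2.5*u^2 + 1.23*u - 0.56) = -3.55*u^5 - 0.9716*u^4 - 8.3735*u^3 + 6.0028*u^2 + 7.4897*u - 2.436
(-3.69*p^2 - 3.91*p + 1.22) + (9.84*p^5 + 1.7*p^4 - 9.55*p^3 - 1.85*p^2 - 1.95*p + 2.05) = 9.84*p^5 + 1.7*p^4 - 9.55*p^3 - 5.54*p^2 - 5.86*p + 3.27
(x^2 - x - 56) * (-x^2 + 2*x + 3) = -x^4 + 3*x^3 + 57*x^2 - 115*x - 168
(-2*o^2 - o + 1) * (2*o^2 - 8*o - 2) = -4*o^4 + 14*o^3 + 14*o^2 - 6*o - 2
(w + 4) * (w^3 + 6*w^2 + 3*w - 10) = w^4 + 10*w^3 + 27*w^2 + 2*w - 40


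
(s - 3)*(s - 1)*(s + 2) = s^3 - 2*s^2 - 5*s + 6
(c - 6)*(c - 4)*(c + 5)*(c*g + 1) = c^4*g - 5*c^3*g + c^3 - 26*c^2*g - 5*c^2 + 120*c*g - 26*c + 120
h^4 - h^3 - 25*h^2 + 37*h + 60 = (h - 4)*(h - 3)*(h + 1)*(h + 5)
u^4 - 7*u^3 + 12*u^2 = u^2*(u - 4)*(u - 3)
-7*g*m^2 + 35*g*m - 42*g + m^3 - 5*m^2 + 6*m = (-7*g + m)*(m - 3)*(m - 2)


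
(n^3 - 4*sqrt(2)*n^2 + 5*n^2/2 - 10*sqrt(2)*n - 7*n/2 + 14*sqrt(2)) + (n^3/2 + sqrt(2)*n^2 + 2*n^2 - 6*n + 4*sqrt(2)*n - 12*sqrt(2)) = 3*n^3/2 - 3*sqrt(2)*n^2 + 9*n^2/2 - 19*n/2 - 6*sqrt(2)*n + 2*sqrt(2)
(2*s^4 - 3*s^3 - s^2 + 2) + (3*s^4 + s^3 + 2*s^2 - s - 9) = 5*s^4 - 2*s^3 + s^2 - s - 7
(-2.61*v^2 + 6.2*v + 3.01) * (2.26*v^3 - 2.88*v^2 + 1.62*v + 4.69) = -5.8986*v^5 + 21.5288*v^4 - 15.2816*v^3 - 10.8657*v^2 + 33.9542*v + 14.1169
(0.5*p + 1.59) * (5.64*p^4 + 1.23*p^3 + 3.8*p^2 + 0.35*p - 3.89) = 2.82*p^5 + 9.5826*p^4 + 3.8557*p^3 + 6.217*p^2 - 1.3885*p - 6.1851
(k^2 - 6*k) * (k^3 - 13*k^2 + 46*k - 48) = k^5 - 19*k^4 + 124*k^3 - 324*k^2 + 288*k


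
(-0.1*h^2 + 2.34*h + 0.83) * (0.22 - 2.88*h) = 0.288*h^3 - 6.7612*h^2 - 1.8756*h + 0.1826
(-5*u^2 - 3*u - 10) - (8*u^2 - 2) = -13*u^2 - 3*u - 8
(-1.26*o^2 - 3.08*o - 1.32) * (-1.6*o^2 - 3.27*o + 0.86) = 2.016*o^4 + 9.0482*o^3 + 11.1*o^2 + 1.6676*o - 1.1352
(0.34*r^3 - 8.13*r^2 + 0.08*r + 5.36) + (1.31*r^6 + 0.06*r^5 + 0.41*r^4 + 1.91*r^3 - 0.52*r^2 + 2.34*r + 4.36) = 1.31*r^6 + 0.06*r^5 + 0.41*r^4 + 2.25*r^3 - 8.65*r^2 + 2.42*r + 9.72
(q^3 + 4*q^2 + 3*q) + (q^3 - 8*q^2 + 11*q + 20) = 2*q^3 - 4*q^2 + 14*q + 20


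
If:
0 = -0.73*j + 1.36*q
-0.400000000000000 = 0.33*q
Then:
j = -2.26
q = -1.21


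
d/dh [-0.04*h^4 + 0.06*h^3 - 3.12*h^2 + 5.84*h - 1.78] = -0.16*h^3 + 0.18*h^2 - 6.24*h + 5.84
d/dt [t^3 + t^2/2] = t*(3*t + 1)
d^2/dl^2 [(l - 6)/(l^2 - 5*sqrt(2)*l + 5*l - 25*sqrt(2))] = 2*((l - 6)*(2*l - 5*sqrt(2) + 5)^2 + (-3*l + 1 + 5*sqrt(2))*(l^2 - 5*sqrt(2)*l + 5*l - 25*sqrt(2)))/(l^2 - 5*sqrt(2)*l + 5*l - 25*sqrt(2))^3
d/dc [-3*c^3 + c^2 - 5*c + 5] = -9*c^2 + 2*c - 5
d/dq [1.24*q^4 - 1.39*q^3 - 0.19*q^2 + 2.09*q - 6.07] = 4.96*q^3 - 4.17*q^2 - 0.38*q + 2.09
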